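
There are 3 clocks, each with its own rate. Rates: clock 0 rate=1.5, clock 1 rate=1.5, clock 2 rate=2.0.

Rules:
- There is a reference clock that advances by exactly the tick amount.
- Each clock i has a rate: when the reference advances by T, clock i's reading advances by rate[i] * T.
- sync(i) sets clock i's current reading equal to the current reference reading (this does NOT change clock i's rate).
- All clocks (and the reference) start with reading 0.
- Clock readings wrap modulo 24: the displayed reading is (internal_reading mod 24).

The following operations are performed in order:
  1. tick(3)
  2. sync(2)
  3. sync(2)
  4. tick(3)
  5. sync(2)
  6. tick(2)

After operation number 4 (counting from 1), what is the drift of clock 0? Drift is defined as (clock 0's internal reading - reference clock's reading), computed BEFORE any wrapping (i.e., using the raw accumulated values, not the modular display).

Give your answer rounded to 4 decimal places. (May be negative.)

After op 1 tick(3): ref=3.0000 raw=[4.5000 4.5000 6.0000]
After op 2 sync(2): ref=3.0000 raw=[4.5000 4.5000 3.0000]
After op 3 sync(2): ref=3.0000 raw=[4.5000 4.5000 3.0000]
After op 4 tick(3): ref=6.0000 raw=[9.0000 9.0000 9.0000]
Drift of clock 0 after op 4: 9.0000 - 6.0000 = 3.0000

Answer: 3.0000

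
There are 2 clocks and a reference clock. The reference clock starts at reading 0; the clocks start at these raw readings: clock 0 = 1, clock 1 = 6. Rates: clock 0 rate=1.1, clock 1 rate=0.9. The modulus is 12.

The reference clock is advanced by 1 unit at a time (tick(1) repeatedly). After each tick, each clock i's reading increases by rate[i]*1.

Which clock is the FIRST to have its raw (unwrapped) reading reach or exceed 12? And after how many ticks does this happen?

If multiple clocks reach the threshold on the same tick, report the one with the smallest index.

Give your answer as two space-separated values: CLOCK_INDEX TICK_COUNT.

Answer: 1 7

Derivation:
clock 0: start=1, rate=1.1, needs 12-1 = 11; ticks = ceil(11/1.1) = ceil(10.0000) = 10; reading at tick 10 = 1 + 1.1*10 = 12.0000
clock 1: start=6, rate=0.9, needs 12-6 = 6; ticks = ceil(6/0.9) = ceil(6.6667) = 7; reading at tick 7 = 6 + 0.9*7 = 12.3000
Minimum tick count = 7; winners = [1]; smallest index = 1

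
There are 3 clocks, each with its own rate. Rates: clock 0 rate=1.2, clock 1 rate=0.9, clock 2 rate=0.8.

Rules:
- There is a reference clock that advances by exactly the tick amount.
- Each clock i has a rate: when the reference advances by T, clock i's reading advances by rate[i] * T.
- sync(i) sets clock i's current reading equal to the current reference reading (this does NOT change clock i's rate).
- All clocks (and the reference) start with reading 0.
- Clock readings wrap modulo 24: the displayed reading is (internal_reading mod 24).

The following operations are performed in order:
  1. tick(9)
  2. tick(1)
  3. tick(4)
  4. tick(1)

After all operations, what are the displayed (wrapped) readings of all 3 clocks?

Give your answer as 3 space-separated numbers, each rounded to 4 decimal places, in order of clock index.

After op 1 tick(9): ref=9.0000 raw=[10.8000 8.1000 7.2000]
After op 2 tick(1): ref=10.0000 raw=[12.0000 9.0000 8.0000]
After op 3 tick(4): ref=14.0000 raw=[16.8000 12.6000 11.2000]
After op 4 tick(1): ref=15.0000 raw=[18.0000 13.5000 12.0000]
Wrap final raw readings (mod 24): 18.0000 mod 24 = 18.0000; 13.5000 mod 24 = 13.5000; 12.0000 mod 24 = 12.0000

Answer: 18.0000 13.5000 12.0000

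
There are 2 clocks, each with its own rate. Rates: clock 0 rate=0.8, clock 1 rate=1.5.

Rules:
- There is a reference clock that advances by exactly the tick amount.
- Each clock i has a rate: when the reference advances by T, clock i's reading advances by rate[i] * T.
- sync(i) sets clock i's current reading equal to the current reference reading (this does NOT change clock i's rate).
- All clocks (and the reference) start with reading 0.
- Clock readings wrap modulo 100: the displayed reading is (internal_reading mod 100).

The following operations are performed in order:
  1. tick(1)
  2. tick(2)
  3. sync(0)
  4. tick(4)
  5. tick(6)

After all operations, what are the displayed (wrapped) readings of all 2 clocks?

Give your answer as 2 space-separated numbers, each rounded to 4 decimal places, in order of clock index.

After op 1 tick(1): ref=1.0000 raw=[0.8000 1.5000]
After op 2 tick(2): ref=3.0000 raw=[2.4000 4.5000]
After op 3 sync(0): ref=3.0000 raw=[3.0000 4.5000]
After op 4 tick(4): ref=7.0000 raw=[6.2000 10.5000]
After op 5 tick(6): ref=13.0000 raw=[11.0000 19.5000]
Wrap final raw readings (mod 100): 11.0000 mod 100 = 11.0000; 19.5000 mod 100 = 19.5000

Answer: 11.0000 19.5000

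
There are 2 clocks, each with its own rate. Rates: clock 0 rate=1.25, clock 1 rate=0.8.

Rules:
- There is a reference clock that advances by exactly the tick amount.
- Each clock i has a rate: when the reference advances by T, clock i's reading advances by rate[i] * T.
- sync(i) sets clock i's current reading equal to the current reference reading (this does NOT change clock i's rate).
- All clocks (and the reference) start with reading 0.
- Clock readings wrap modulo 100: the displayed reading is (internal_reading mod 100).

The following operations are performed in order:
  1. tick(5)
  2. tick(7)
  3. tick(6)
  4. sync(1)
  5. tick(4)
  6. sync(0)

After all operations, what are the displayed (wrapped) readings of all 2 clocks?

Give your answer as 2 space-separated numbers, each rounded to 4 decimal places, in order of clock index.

After op 1 tick(5): ref=5.0000 raw=[6.2500 4.0000]
After op 2 tick(7): ref=12.0000 raw=[15.0000 9.6000]
After op 3 tick(6): ref=18.0000 raw=[22.5000 14.4000]
After op 4 sync(1): ref=18.0000 raw=[22.5000 18.0000]
After op 5 tick(4): ref=22.0000 raw=[27.5000 21.2000]
After op 6 sync(0): ref=22.0000 raw=[22.0000 21.2000]
Wrap final raw readings (mod 100): 22.0000 mod 100 = 22.0000; 21.2000 mod 100 = 21.2000

Answer: 22.0000 21.2000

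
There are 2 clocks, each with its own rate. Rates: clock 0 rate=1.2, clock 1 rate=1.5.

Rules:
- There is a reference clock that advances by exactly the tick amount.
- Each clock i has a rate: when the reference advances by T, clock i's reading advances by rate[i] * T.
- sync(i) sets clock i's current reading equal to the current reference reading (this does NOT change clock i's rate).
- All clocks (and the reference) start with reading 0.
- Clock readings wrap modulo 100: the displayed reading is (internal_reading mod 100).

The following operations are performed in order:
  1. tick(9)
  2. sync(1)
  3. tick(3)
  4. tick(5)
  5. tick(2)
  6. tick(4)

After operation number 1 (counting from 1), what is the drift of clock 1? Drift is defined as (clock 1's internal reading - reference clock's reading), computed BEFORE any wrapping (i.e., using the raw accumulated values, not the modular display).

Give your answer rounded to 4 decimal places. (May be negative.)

Answer: 4.5000

Derivation:
After op 1 tick(9): ref=9.0000 raw=[10.8000 13.5000]
Drift of clock 1 after op 1: 13.5000 - 9.0000 = 4.5000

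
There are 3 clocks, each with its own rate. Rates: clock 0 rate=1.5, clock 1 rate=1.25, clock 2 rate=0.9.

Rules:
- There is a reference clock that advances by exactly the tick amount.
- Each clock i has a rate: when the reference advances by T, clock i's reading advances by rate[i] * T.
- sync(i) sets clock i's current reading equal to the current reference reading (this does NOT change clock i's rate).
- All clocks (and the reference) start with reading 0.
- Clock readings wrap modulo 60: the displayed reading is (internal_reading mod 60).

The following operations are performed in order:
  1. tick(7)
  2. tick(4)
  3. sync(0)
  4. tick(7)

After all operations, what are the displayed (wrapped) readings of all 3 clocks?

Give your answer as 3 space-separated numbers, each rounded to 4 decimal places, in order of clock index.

Answer: 21.5000 22.5000 16.2000

Derivation:
After op 1 tick(7): ref=7.0000 raw=[10.5000 8.7500 6.3000]
After op 2 tick(4): ref=11.0000 raw=[16.5000 13.7500 9.9000]
After op 3 sync(0): ref=11.0000 raw=[11.0000 13.7500 9.9000]
After op 4 tick(7): ref=18.0000 raw=[21.5000 22.5000 16.2000]
Wrap final raw readings (mod 60): 21.5000 mod 60 = 21.5000; 22.5000 mod 60 = 22.5000; 16.2000 mod 60 = 16.2000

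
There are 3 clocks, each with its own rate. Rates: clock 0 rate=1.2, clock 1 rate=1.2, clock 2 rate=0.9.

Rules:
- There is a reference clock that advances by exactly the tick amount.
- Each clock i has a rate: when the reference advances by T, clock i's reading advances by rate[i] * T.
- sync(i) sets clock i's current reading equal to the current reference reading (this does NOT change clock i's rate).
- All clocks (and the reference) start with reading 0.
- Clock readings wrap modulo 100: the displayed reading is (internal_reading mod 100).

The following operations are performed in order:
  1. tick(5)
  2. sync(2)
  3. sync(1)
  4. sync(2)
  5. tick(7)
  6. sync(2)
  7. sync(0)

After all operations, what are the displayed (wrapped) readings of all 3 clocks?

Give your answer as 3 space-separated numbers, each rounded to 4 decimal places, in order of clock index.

Answer: 12.0000 13.4000 12.0000

Derivation:
After op 1 tick(5): ref=5.0000 raw=[6.0000 6.0000 4.5000]
After op 2 sync(2): ref=5.0000 raw=[6.0000 6.0000 5.0000]
After op 3 sync(1): ref=5.0000 raw=[6.0000 5.0000 5.0000]
After op 4 sync(2): ref=5.0000 raw=[6.0000 5.0000 5.0000]
After op 5 tick(7): ref=12.0000 raw=[14.4000 13.4000 11.3000]
After op 6 sync(2): ref=12.0000 raw=[14.4000 13.4000 12.0000]
After op 7 sync(0): ref=12.0000 raw=[12.0000 13.4000 12.0000]
Wrap final raw readings (mod 100): 12.0000 mod 100 = 12.0000; 13.4000 mod 100 = 13.4000; 12.0000 mod 100 = 12.0000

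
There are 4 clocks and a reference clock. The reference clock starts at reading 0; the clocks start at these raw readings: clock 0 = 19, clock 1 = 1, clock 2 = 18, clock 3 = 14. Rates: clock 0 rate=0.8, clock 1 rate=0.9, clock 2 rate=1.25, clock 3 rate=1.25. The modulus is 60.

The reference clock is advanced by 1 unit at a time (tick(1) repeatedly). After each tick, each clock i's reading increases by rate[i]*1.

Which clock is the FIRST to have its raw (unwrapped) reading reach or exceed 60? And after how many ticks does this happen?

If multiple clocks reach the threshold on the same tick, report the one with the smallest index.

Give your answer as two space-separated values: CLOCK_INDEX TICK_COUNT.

clock 0: start=19, rate=0.8, needs 60-19 = 41; ticks = ceil(41/0.8) = ceil(51.2500) = 52; reading at tick 52 = 19 + 0.8*52 = 60.6000
clock 1: start=1, rate=0.9, needs 60-1 = 59; ticks = ceil(59/0.9) = ceil(65.5556) = 66; reading at tick 66 = 1 + 0.9*66 = 60.4000
clock 2: start=18, rate=1.25, needs 60-18 = 42; ticks = ceil(42/1.25) = ceil(33.6000) = 34; reading at tick 34 = 18 + 1.25*34 = 60.5000
clock 3: start=14, rate=1.25, needs 60-14 = 46; ticks = ceil(46/1.25) = ceil(36.8000) = 37; reading at tick 37 = 14 + 1.25*37 = 60.2500
Minimum tick count = 34; winners = [2]; smallest index = 2

Answer: 2 34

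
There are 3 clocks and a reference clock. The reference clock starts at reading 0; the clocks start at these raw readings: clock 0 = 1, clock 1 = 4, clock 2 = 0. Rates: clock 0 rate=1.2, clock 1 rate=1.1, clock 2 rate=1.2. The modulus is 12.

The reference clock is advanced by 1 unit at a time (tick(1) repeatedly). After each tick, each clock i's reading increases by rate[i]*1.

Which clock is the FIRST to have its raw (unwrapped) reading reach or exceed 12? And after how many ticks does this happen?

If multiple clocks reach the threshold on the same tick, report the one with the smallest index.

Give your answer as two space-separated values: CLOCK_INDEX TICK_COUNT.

Answer: 1 8

Derivation:
clock 0: start=1, rate=1.2, needs 12-1 = 11; ticks = ceil(11/1.2) = ceil(9.1667) = 10; reading at tick 10 = 1 + 1.2*10 = 13.0000
clock 1: start=4, rate=1.1, needs 12-4 = 8; ticks = ceil(8/1.1) = ceil(7.2727) = 8; reading at tick 8 = 4 + 1.1*8 = 12.8000
clock 2: start=0, rate=1.2, needs 12-0 = 12; ticks = ceil(12/1.2) = ceil(10.0000) = 10; reading at tick 10 = 0 + 1.2*10 = 12.0000
Minimum tick count = 8; winners = [1]; smallest index = 1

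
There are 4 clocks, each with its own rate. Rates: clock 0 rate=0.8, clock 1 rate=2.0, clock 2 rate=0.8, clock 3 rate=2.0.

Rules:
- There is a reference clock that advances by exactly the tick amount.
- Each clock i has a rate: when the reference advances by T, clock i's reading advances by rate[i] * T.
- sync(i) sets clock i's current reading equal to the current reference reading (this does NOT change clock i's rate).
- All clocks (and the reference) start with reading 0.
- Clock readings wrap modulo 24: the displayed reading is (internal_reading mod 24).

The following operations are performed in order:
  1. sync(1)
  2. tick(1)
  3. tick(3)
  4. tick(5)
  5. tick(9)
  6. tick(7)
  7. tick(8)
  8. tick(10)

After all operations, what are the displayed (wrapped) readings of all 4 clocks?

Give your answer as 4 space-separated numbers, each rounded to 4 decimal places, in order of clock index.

Answer: 10.4000 14.0000 10.4000 14.0000

Derivation:
After op 1 sync(1): ref=0.0000 raw=[0.0000 0.0000 0.0000 0.0000]
After op 2 tick(1): ref=1.0000 raw=[0.8000 2.0000 0.8000 2.0000]
After op 3 tick(3): ref=4.0000 raw=[3.2000 8.0000 3.2000 8.0000]
After op 4 tick(5): ref=9.0000 raw=[7.2000 18.0000 7.2000 18.0000]
After op 5 tick(9): ref=18.0000 raw=[14.4000 36.0000 14.4000 36.0000]
After op 6 tick(7): ref=25.0000 raw=[20.0000 50.0000 20.0000 50.0000]
After op 7 tick(8): ref=33.0000 raw=[26.4000 66.0000 26.4000 66.0000]
After op 8 tick(10): ref=43.0000 raw=[34.4000 86.0000 34.4000 86.0000]
Wrap final raw readings (mod 24): 34.4000 mod 24 = 10.4000; 86.0000 mod 24 = 14.0000; 34.4000 mod 24 = 10.4000; 86.0000 mod 24 = 14.0000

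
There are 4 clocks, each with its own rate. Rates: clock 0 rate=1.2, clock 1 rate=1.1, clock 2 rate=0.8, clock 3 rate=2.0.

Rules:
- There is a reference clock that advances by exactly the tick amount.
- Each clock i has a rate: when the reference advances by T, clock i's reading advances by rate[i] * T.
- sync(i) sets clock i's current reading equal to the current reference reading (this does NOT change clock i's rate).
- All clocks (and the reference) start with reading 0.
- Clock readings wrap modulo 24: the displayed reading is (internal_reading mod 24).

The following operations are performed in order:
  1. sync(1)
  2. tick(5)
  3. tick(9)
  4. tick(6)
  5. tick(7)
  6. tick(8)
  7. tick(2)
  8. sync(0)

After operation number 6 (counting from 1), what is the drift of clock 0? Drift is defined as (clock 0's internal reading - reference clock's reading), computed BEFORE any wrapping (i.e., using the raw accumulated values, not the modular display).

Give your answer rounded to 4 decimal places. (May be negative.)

After op 1 sync(1): ref=0.0000 raw=[0.0000 0.0000 0.0000 0.0000]
After op 2 tick(5): ref=5.0000 raw=[6.0000 5.5000 4.0000 10.0000]
After op 3 tick(9): ref=14.0000 raw=[16.8000 15.4000 11.2000 28.0000]
After op 4 tick(6): ref=20.0000 raw=[24.0000 22.0000 16.0000 40.0000]
After op 5 tick(7): ref=27.0000 raw=[32.4000 29.7000 21.6000 54.0000]
After op 6 tick(8): ref=35.0000 raw=[42.0000 38.5000 28.0000 70.0000]
Drift of clock 0 after op 6: 42.0000 - 35.0000 = 7.0000

Answer: 7.0000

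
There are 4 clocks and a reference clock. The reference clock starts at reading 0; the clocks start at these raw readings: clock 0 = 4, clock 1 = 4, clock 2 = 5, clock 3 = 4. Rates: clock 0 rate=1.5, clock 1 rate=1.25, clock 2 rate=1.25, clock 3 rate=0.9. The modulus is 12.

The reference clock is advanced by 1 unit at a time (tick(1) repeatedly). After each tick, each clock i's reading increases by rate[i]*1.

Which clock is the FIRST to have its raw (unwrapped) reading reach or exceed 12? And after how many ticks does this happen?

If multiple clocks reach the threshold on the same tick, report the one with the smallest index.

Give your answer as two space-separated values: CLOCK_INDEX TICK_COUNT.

clock 0: start=4, rate=1.5, needs 12-4 = 8; ticks = ceil(8/1.5) = ceil(5.3333) = 6; reading at tick 6 = 4 + 1.5*6 = 13.0000
clock 1: start=4, rate=1.25, needs 12-4 = 8; ticks = ceil(8/1.25) = ceil(6.4000) = 7; reading at tick 7 = 4 + 1.25*7 = 12.7500
clock 2: start=5, rate=1.25, needs 12-5 = 7; ticks = ceil(7/1.25) = ceil(5.6000) = 6; reading at tick 6 = 5 + 1.25*6 = 12.5000
clock 3: start=4, rate=0.9, needs 12-4 = 8; ticks = ceil(8/0.9) = ceil(8.8889) = 9; reading at tick 9 = 4 + 0.9*9 = 12.1000
Minimum tick count = 6; winners = [0, 2]; smallest index = 0

Answer: 0 6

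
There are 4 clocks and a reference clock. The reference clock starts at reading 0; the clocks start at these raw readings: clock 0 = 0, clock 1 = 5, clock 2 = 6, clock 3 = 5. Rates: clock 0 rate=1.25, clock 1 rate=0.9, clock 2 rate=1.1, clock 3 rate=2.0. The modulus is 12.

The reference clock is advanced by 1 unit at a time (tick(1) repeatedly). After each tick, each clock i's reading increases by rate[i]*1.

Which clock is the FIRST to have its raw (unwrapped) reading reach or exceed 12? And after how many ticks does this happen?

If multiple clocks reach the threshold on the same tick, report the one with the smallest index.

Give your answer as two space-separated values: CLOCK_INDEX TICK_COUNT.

clock 0: start=0, rate=1.25, needs 12-0 = 12; ticks = ceil(12/1.25) = ceil(9.6000) = 10; reading at tick 10 = 0 + 1.25*10 = 12.5000
clock 1: start=5, rate=0.9, needs 12-5 = 7; ticks = ceil(7/0.9) = ceil(7.7778) = 8; reading at tick 8 = 5 + 0.9*8 = 12.2000
clock 2: start=6, rate=1.1, needs 12-6 = 6; ticks = ceil(6/1.1) = ceil(5.4545) = 6; reading at tick 6 = 6 + 1.1*6 = 12.6000
clock 3: start=5, rate=2.0, needs 12-5 = 7; ticks = ceil(7/2.0) = ceil(3.5000) = 4; reading at tick 4 = 5 + 2.0*4 = 13.0000
Minimum tick count = 4; winners = [3]; smallest index = 3

Answer: 3 4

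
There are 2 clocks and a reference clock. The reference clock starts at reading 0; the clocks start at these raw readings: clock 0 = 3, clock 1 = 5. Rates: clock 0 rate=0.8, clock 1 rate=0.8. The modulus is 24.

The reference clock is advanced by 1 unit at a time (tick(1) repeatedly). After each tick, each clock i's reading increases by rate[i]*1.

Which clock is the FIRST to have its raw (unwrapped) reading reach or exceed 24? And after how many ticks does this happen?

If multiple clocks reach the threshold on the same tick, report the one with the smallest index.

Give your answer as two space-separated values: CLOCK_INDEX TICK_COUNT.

clock 0: start=3, rate=0.8, needs 24-3 = 21; ticks = ceil(21/0.8) = ceil(26.2500) = 27; reading at tick 27 = 3 + 0.8*27 = 24.6000
clock 1: start=5, rate=0.8, needs 24-5 = 19; ticks = ceil(19/0.8) = ceil(23.7500) = 24; reading at tick 24 = 5 + 0.8*24 = 24.2000
Minimum tick count = 24; winners = [1]; smallest index = 1

Answer: 1 24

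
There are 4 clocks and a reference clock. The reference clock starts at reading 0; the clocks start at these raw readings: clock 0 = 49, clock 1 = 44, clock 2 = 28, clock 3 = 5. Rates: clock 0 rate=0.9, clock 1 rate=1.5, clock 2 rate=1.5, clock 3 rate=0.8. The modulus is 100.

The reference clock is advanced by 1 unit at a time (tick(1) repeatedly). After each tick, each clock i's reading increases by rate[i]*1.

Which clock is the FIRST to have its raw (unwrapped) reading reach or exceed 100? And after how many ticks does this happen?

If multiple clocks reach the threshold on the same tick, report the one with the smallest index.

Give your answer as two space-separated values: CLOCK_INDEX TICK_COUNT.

clock 0: start=49, rate=0.9, needs 100-49 = 51; ticks = ceil(51/0.9) = ceil(56.6667) = 57; reading at tick 57 = 49 + 0.9*57 = 100.3000
clock 1: start=44, rate=1.5, needs 100-44 = 56; ticks = ceil(56/1.5) = ceil(37.3333) = 38; reading at tick 38 = 44 + 1.5*38 = 101.0000
clock 2: start=28, rate=1.5, needs 100-28 = 72; ticks = ceil(72/1.5) = ceil(48.0000) = 48; reading at tick 48 = 28 + 1.5*48 = 100.0000
clock 3: start=5, rate=0.8, needs 100-5 = 95; ticks = ceil(95/0.8) = ceil(118.7500) = 119; reading at tick 119 = 5 + 0.8*119 = 100.2000
Minimum tick count = 38; winners = [1]; smallest index = 1

Answer: 1 38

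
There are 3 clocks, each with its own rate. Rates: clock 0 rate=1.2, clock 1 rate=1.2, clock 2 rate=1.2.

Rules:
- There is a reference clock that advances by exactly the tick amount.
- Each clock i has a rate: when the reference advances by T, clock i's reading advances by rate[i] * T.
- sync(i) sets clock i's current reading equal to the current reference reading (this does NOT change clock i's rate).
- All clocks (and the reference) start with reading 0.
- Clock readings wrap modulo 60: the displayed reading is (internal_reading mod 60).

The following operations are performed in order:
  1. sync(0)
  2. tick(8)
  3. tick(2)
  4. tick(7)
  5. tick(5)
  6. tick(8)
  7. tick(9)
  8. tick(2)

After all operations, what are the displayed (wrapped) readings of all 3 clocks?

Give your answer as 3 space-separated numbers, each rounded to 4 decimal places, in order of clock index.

After op 1 sync(0): ref=0.0000 raw=[0.0000 0.0000 0.0000]
After op 2 tick(8): ref=8.0000 raw=[9.6000 9.6000 9.6000]
After op 3 tick(2): ref=10.0000 raw=[12.0000 12.0000 12.0000]
After op 4 tick(7): ref=17.0000 raw=[20.4000 20.4000 20.4000]
After op 5 tick(5): ref=22.0000 raw=[26.4000 26.4000 26.4000]
After op 6 tick(8): ref=30.0000 raw=[36.0000 36.0000 36.0000]
After op 7 tick(9): ref=39.0000 raw=[46.8000 46.8000 46.8000]
After op 8 tick(2): ref=41.0000 raw=[49.2000 49.2000 49.2000]
Wrap final raw readings (mod 60): 49.2000 mod 60 = 49.2000; 49.2000 mod 60 = 49.2000; 49.2000 mod 60 = 49.2000

Answer: 49.2000 49.2000 49.2000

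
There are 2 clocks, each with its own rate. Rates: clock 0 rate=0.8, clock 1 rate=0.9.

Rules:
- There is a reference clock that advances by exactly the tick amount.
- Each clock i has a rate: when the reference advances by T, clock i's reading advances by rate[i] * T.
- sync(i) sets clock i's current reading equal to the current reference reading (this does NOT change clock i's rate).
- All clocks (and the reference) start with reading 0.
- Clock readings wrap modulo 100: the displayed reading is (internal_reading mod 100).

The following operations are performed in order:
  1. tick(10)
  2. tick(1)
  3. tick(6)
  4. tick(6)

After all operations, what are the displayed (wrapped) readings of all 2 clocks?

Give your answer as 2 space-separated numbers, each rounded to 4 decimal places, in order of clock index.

After op 1 tick(10): ref=10.0000 raw=[8.0000 9.0000]
After op 2 tick(1): ref=11.0000 raw=[8.8000 9.9000]
After op 3 tick(6): ref=17.0000 raw=[13.6000 15.3000]
After op 4 tick(6): ref=23.0000 raw=[18.4000 20.7000]
Wrap final raw readings (mod 100): 18.4000 mod 100 = 18.4000; 20.7000 mod 100 = 20.7000

Answer: 18.4000 20.7000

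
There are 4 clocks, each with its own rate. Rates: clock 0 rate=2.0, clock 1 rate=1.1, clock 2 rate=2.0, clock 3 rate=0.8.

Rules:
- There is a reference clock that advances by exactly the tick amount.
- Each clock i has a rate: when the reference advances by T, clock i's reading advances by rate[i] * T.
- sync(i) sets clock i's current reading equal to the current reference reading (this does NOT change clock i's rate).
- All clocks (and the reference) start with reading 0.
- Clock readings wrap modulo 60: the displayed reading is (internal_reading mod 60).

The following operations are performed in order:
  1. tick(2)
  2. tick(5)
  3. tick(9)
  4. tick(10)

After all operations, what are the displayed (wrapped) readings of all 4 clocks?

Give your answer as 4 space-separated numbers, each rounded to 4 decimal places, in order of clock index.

Answer: 52.0000 28.6000 52.0000 20.8000

Derivation:
After op 1 tick(2): ref=2.0000 raw=[4.0000 2.2000 4.0000 1.6000]
After op 2 tick(5): ref=7.0000 raw=[14.0000 7.7000 14.0000 5.6000]
After op 3 tick(9): ref=16.0000 raw=[32.0000 17.6000 32.0000 12.8000]
After op 4 tick(10): ref=26.0000 raw=[52.0000 28.6000 52.0000 20.8000]
Wrap final raw readings (mod 60): 52.0000 mod 60 = 52.0000; 28.6000 mod 60 = 28.6000; 52.0000 mod 60 = 52.0000; 20.8000 mod 60 = 20.8000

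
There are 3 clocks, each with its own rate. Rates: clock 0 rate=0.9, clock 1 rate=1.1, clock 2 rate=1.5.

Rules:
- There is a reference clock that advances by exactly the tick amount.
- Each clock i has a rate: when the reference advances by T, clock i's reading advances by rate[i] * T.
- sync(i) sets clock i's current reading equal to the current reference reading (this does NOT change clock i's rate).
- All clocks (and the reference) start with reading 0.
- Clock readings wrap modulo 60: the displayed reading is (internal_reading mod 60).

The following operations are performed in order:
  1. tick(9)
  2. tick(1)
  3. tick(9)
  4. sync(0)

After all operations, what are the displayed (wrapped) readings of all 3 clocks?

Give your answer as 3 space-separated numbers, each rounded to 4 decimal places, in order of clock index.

After op 1 tick(9): ref=9.0000 raw=[8.1000 9.9000 13.5000]
After op 2 tick(1): ref=10.0000 raw=[9.0000 11.0000 15.0000]
After op 3 tick(9): ref=19.0000 raw=[17.1000 20.9000 28.5000]
After op 4 sync(0): ref=19.0000 raw=[19.0000 20.9000 28.5000]
Wrap final raw readings (mod 60): 19.0000 mod 60 = 19.0000; 20.9000 mod 60 = 20.9000; 28.5000 mod 60 = 28.5000

Answer: 19.0000 20.9000 28.5000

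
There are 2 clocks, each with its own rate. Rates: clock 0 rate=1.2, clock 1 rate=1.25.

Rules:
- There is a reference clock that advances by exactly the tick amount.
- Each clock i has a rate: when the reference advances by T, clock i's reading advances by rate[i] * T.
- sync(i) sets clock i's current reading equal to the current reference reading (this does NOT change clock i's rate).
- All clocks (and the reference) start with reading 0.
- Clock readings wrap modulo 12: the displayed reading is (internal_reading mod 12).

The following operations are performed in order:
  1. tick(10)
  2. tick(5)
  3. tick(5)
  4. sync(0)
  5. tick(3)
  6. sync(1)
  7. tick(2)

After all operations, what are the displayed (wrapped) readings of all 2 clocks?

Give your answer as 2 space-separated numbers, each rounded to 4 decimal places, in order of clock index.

Answer: 2.0000 1.5000

Derivation:
After op 1 tick(10): ref=10.0000 raw=[12.0000 12.5000]
After op 2 tick(5): ref=15.0000 raw=[18.0000 18.7500]
After op 3 tick(5): ref=20.0000 raw=[24.0000 25.0000]
After op 4 sync(0): ref=20.0000 raw=[20.0000 25.0000]
After op 5 tick(3): ref=23.0000 raw=[23.6000 28.7500]
After op 6 sync(1): ref=23.0000 raw=[23.6000 23.0000]
After op 7 tick(2): ref=25.0000 raw=[26.0000 25.5000]
Wrap final raw readings (mod 12): 26.0000 mod 12 = 2.0000; 25.5000 mod 12 = 1.5000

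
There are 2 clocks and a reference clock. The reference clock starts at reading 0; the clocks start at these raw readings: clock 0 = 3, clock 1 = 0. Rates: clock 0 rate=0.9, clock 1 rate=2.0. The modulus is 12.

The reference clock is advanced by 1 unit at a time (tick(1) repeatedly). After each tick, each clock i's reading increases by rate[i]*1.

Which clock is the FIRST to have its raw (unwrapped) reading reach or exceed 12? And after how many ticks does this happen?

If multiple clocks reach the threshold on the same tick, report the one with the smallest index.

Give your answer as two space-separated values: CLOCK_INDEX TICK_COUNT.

Answer: 1 6

Derivation:
clock 0: start=3, rate=0.9, needs 12-3 = 9; ticks = ceil(9/0.9) = ceil(10.0000) = 10; reading at tick 10 = 3 + 0.9*10 = 12.0000
clock 1: start=0, rate=2.0, needs 12-0 = 12; ticks = ceil(12/2.0) = ceil(6.0000) = 6; reading at tick 6 = 0 + 2.0*6 = 12.0000
Minimum tick count = 6; winners = [1]; smallest index = 1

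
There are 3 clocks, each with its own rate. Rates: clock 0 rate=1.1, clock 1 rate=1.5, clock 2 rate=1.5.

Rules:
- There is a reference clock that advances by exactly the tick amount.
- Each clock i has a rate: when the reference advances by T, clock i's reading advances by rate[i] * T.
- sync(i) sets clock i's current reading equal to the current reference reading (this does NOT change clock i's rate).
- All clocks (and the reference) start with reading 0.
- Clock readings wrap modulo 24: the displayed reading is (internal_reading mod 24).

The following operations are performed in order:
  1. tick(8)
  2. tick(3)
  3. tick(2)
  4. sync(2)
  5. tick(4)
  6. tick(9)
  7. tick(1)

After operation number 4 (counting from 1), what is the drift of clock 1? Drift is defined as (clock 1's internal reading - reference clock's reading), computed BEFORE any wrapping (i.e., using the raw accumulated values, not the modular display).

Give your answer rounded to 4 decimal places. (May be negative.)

After op 1 tick(8): ref=8.0000 raw=[8.8000 12.0000 12.0000]
After op 2 tick(3): ref=11.0000 raw=[12.1000 16.5000 16.5000]
After op 3 tick(2): ref=13.0000 raw=[14.3000 19.5000 19.5000]
After op 4 sync(2): ref=13.0000 raw=[14.3000 19.5000 13.0000]
Drift of clock 1 after op 4: 19.5000 - 13.0000 = 6.5000

Answer: 6.5000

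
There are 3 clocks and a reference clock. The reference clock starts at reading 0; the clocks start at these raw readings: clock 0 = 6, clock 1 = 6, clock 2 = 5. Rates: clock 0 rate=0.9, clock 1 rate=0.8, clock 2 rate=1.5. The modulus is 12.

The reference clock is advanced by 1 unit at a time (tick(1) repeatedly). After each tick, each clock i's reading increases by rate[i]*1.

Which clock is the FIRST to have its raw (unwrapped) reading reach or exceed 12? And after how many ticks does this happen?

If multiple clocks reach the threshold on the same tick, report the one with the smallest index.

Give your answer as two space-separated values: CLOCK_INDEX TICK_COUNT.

Answer: 2 5

Derivation:
clock 0: start=6, rate=0.9, needs 12-6 = 6; ticks = ceil(6/0.9) = ceil(6.6667) = 7; reading at tick 7 = 6 + 0.9*7 = 12.3000
clock 1: start=6, rate=0.8, needs 12-6 = 6; ticks = ceil(6/0.8) = ceil(7.5000) = 8; reading at tick 8 = 6 + 0.8*8 = 12.4000
clock 2: start=5, rate=1.5, needs 12-5 = 7; ticks = ceil(7/1.5) = ceil(4.6667) = 5; reading at tick 5 = 5 + 1.5*5 = 12.5000
Minimum tick count = 5; winners = [2]; smallest index = 2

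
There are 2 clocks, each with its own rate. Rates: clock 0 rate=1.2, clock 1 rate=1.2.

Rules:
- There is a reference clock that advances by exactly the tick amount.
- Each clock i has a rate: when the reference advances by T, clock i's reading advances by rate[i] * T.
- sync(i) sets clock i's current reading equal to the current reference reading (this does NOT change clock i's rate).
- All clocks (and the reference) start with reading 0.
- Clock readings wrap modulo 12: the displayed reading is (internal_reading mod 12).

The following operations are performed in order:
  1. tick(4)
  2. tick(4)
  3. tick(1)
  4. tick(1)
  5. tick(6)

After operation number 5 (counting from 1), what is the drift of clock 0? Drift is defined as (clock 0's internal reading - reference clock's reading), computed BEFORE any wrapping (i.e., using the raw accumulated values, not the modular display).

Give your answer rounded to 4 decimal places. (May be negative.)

After op 1 tick(4): ref=4.0000 raw=[4.8000 4.8000]
After op 2 tick(4): ref=8.0000 raw=[9.6000 9.6000]
After op 3 tick(1): ref=9.0000 raw=[10.8000 10.8000]
After op 4 tick(1): ref=10.0000 raw=[12.0000 12.0000]
After op 5 tick(6): ref=16.0000 raw=[19.2000 19.2000]
Drift of clock 0 after op 5: 19.2000 - 16.0000 = 3.2000

Answer: 3.2000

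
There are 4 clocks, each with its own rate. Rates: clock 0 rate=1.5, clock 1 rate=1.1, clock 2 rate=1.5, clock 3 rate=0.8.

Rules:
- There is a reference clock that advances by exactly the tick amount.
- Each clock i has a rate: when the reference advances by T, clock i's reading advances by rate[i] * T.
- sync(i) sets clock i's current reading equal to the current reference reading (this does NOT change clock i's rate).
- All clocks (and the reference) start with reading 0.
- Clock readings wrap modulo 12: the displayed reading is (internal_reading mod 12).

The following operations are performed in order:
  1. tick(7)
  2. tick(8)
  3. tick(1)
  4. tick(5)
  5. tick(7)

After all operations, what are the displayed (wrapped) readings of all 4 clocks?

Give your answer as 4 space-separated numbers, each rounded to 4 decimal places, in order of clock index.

Answer: 6.0000 6.8000 6.0000 10.4000

Derivation:
After op 1 tick(7): ref=7.0000 raw=[10.5000 7.7000 10.5000 5.6000]
After op 2 tick(8): ref=15.0000 raw=[22.5000 16.5000 22.5000 12.0000]
After op 3 tick(1): ref=16.0000 raw=[24.0000 17.6000 24.0000 12.8000]
After op 4 tick(5): ref=21.0000 raw=[31.5000 23.1000 31.5000 16.8000]
After op 5 tick(7): ref=28.0000 raw=[42.0000 30.8000 42.0000 22.4000]
Wrap final raw readings (mod 12): 42.0000 mod 12 = 6.0000; 30.8000 mod 12 = 6.8000; 42.0000 mod 12 = 6.0000; 22.4000 mod 12 = 10.4000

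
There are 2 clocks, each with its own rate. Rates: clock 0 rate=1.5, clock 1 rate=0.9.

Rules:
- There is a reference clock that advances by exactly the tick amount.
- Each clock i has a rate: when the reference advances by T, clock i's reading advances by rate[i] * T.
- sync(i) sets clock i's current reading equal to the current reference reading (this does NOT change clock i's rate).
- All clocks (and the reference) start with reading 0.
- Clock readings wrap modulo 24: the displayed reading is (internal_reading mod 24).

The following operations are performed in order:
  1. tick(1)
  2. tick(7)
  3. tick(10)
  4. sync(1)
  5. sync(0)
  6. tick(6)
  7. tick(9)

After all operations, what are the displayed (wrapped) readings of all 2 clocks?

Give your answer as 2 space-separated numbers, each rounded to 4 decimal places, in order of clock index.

After op 1 tick(1): ref=1.0000 raw=[1.5000 0.9000]
After op 2 tick(7): ref=8.0000 raw=[12.0000 7.2000]
After op 3 tick(10): ref=18.0000 raw=[27.0000 16.2000]
After op 4 sync(1): ref=18.0000 raw=[27.0000 18.0000]
After op 5 sync(0): ref=18.0000 raw=[18.0000 18.0000]
After op 6 tick(6): ref=24.0000 raw=[27.0000 23.4000]
After op 7 tick(9): ref=33.0000 raw=[40.5000 31.5000]
Wrap final raw readings (mod 24): 40.5000 mod 24 = 16.5000; 31.5000 mod 24 = 7.5000

Answer: 16.5000 7.5000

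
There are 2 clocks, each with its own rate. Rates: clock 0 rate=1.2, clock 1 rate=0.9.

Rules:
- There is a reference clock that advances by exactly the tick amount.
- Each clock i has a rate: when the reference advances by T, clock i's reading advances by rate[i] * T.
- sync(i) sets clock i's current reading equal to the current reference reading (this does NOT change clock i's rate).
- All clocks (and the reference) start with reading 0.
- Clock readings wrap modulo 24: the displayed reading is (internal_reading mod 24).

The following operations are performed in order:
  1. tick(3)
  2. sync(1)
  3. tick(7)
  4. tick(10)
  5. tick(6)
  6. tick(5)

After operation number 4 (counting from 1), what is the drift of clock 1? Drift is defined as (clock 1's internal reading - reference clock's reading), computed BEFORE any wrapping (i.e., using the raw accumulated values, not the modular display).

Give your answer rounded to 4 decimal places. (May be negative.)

After op 1 tick(3): ref=3.0000 raw=[3.6000 2.7000]
After op 2 sync(1): ref=3.0000 raw=[3.6000 3.0000]
After op 3 tick(7): ref=10.0000 raw=[12.0000 9.3000]
After op 4 tick(10): ref=20.0000 raw=[24.0000 18.3000]
Drift of clock 1 after op 4: 18.3000 - 20.0000 = -1.7000

Answer: -1.7000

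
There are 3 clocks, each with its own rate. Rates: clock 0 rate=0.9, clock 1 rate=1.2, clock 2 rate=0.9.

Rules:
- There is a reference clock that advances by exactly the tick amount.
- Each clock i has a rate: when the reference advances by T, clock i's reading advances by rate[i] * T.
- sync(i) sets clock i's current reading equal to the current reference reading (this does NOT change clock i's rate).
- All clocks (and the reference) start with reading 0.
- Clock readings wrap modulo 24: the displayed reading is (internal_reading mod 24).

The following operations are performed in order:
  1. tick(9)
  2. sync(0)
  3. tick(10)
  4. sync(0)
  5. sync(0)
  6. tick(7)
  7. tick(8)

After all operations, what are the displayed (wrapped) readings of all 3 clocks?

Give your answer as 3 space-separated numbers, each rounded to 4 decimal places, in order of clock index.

After op 1 tick(9): ref=9.0000 raw=[8.1000 10.8000 8.1000]
After op 2 sync(0): ref=9.0000 raw=[9.0000 10.8000 8.1000]
After op 3 tick(10): ref=19.0000 raw=[18.0000 22.8000 17.1000]
After op 4 sync(0): ref=19.0000 raw=[19.0000 22.8000 17.1000]
After op 5 sync(0): ref=19.0000 raw=[19.0000 22.8000 17.1000]
After op 6 tick(7): ref=26.0000 raw=[25.3000 31.2000 23.4000]
After op 7 tick(8): ref=34.0000 raw=[32.5000 40.8000 30.6000]
Wrap final raw readings (mod 24): 32.5000 mod 24 = 8.5000; 40.8000 mod 24 = 16.8000; 30.6000 mod 24 = 6.6000

Answer: 8.5000 16.8000 6.6000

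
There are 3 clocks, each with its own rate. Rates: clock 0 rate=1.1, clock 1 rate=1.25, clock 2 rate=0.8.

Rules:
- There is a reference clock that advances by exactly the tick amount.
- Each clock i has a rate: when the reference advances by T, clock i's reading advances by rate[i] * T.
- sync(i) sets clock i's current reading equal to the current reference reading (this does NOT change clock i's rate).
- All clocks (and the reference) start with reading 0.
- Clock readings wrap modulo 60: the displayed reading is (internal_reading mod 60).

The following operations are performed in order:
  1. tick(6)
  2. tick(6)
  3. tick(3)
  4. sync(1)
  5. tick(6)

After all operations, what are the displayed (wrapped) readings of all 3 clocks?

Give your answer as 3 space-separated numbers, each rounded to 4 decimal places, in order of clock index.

Answer: 23.1000 22.5000 16.8000

Derivation:
After op 1 tick(6): ref=6.0000 raw=[6.6000 7.5000 4.8000]
After op 2 tick(6): ref=12.0000 raw=[13.2000 15.0000 9.6000]
After op 3 tick(3): ref=15.0000 raw=[16.5000 18.7500 12.0000]
After op 4 sync(1): ref=15.0000 raw=[16.5000 15.0000 12.0000]
After op 5 tick(6): ref=21.0000 raw=[23.1000 22.5000 16.8000]
Wrap final raw readings (mod 60): 23.1000 mod 60 = 23.1000; 22.5000 mod 60 = 22.5000; 16.8000 mod 60 = 16.8000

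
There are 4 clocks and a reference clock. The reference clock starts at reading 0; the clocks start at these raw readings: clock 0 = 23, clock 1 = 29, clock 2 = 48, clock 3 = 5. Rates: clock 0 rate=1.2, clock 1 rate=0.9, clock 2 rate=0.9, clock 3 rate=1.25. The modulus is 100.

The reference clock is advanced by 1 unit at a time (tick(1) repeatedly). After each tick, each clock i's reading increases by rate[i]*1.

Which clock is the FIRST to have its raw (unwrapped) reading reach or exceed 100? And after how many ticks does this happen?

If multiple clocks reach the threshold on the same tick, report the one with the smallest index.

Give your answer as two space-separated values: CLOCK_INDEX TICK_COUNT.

Answer: 2 58

Derivation:
clock 0: start=23, rate=1.2, needs 100-23 = 77; ticks = ceil(77/1.2) = ceil(64.1667) = 65; reading at tick 65 = 23 + 1.2*65 = 101.0000
clock 1: start=29, rate=0.9, needs 100-29 = 71; ticks = ceil(71/0.9) = ceil(78.8889) = 79; reading at tick 79 = 29 + 0.9*79 = 100.1000
clock 2: start=48, rate=0.9, needs 100-48 = 52; ticks = ceil(52/0.9) = ceil(57.7778) = 58; reading at tick 58 = 48 + 0.9*58 = 100.2000
clock 3: start=5, rate=1.25, needs 100-5 = 95; ticks = ceil(95/1.25) = ceil(76.0000) = 76; reading at tick 76 = 5 + 1.25*76 = 100.0000
Minimum tick count = 58; winners = [2]; smallest index = 2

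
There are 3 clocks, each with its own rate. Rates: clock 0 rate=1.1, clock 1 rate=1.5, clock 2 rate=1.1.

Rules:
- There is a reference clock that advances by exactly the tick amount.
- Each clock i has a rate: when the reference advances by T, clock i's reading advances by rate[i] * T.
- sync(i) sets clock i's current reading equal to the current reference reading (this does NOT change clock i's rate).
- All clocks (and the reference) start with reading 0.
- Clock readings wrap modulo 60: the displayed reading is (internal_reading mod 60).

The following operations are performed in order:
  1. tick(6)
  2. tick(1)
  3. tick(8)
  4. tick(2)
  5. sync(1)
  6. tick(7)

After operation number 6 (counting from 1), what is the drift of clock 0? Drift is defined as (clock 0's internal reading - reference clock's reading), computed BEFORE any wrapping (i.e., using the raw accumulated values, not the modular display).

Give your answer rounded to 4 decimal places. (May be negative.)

Answer: 2.4000

Derivation:
After op 1 tick(6): ref=6.0000 raw=[6.6000 9.0000 6.6000]
After op 2 tick(1): ref=7.0000 raw=[7.7000 10.5000 7.7000]
After op 3 tick(8): ref=15.0000 raw=[16.5000 22.5000 16.5000]
After op 4 tick(2): ref=17.0000 raw=[18.7000 25.5000 18.7000]
After op 5 sync(1): ref=17.0000 raw=[18.7000 17.0000 18.7000]
After op 6 tick(7): ref=24.0000 raw=[26.4000 27.5000 26.4000]
Drift of clock 0 after op 6: 26.4000 - 24.0000 = 2.4000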